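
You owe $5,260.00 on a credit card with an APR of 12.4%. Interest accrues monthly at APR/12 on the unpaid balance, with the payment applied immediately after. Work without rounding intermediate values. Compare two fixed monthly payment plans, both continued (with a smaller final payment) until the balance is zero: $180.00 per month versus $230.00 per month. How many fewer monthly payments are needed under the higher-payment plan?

Monthly rate r = 12.4%/12 = 1.03333% = 0.0103333.
At $180.00/mo: n = ⌈−ln(1 − rB₀/P)/ln(1+r)⌉ = 35 payments (last $174.29); total interest = total paid − $5,260.00 = $1,034.29.
At $230.00/mo: 27 payments (last $52.04); total interest $772.04.
Payments saved = 35 − 27 = 8.

8 fewer payments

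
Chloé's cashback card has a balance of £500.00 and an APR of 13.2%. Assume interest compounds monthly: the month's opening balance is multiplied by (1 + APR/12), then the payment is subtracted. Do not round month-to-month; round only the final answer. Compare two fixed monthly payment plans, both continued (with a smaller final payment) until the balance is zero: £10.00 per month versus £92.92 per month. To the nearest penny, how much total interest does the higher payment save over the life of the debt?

Monthly rate r = 13.2%/12 = 1.1% = 0.011.
At £10.00/mo: n = ⌈−ln(1 − rB₀/P)/ln(1+r)⌉ = 73 payments (last £9.90); total interest = total paid − £500.00 = £229.90.
At £92.92/mo: 6 payments (last £53.76); total interest £18.36.
Interest saved = £229.90 − £18.36 = £211.54.

£211.54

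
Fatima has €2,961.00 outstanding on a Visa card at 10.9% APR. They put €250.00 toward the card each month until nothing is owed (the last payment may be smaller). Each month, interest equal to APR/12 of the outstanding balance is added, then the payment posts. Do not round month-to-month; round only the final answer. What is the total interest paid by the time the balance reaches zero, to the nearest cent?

€186.19

Monthly rate r = 10.9%/12 = 0.908333% = 0.00908333.
Payoff takes n = ⌈−ln(1 − rB₀/P)/ln(1+r)⌉ = ⌈12.588⌉ = 13 payments; the last is €147.19.
Total paid = 12·€250.00 + €147.19 = €3,147.19.
Total interest = total paid − principal = €3,147.19 − €2,961.00 = €186.19.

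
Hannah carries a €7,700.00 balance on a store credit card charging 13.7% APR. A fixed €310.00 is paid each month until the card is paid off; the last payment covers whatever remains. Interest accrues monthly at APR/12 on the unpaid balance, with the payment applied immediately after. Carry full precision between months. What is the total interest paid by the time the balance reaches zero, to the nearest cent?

€1,407.14

Monthly rate r = 13.7%/12 = 1.14167% = 0.0114167.
Payoff takes n = ⌈−ln(1 − rB₀/P)/ln(1+r)⌉ = ⌈29.377⌉ = 30 payments; the last is €117.14.
Total paid = 29·€310.00 + €117.14 = €9,107.14.
Total interest = total paid − principal = €9,107.14 − €7,700.00 = €1,407.14.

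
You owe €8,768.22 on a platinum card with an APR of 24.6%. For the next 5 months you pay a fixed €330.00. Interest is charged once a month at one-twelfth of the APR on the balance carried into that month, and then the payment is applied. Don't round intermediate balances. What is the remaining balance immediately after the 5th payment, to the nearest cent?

Monthly rate r = 24.6%/12 = 2.05% = 0.0205.
Each month: B ← B·(1+r) − €330.00.
Month 1: interest €179.75; balance after payment €8,617.97.
Month 2: interest €176.67; balance after payment €8,464.64.
Month 3: interest €173.53; balance after payment €8,308.16.
Month 4: interest €170.32; balance after payment €8,148.48.
Month 5: interest €167.04; balance after payment €7,985.52.

€7,985.52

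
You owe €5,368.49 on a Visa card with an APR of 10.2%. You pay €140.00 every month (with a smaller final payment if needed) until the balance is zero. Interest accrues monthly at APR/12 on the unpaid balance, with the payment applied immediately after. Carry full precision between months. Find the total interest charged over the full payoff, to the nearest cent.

€1,155.92

Monthly rate r = 10.2%/12 = 0.85% = 0.0085.
Payoff takes n = ⌈−ln(1 − rB₀/P)/ln(1+r)⌉ = ⌈46.602⌉ = 47 payments; the last is €84.41.
Total paid = 46·€140.00 + €84.41 = €6,524.41.
Total interest = total paid − principal = €6,524.41 − €5,368.49 = €1,155.92.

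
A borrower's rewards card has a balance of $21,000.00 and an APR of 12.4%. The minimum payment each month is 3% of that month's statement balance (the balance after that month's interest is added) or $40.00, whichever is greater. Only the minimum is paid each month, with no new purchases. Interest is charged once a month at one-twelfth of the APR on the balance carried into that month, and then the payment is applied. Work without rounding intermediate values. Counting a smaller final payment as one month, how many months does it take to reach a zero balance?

Monthly rate r = 12.4%/12 = 1.03333% = 0.0103333.
While 3% of the post-interest balance exceeds $40.00, each month B ← (B·(1+r))·(1 − 0.03), i.e. B shrinks by the factor (1+r)·0.97 = 0.98002.
This holds for months 1–138. Entering month 139 the balance is $1,296.72; 3% of the post-interest balance is now below $40.00, so the flat $40.00 minimum applies from here.
From month 139 a fixed $40.00 at rate r clears $1,296.72 in 40 more payments. Total: 138 + 40 = 178 months.

178 months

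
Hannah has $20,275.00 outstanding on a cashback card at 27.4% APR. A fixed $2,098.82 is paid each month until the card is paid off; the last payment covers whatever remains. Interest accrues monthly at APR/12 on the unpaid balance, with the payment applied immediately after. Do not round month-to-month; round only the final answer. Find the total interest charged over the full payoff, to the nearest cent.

$2,892.45

Monthly rate r = 27.4%/12 = 2.28333% = 0.0228333.
Payoff takes n = ⌈−ln(1 − rB₀/P)/ln(1+r)⌉ = ⌈11.038⌉ = 12 payments; the last is $80.43.
Total paid = 11·$2,098.82 + $80.43 = $23,167.45.
Total interest = total paid − principal = $23,167.45 − $20,275.00 = $2,892.45.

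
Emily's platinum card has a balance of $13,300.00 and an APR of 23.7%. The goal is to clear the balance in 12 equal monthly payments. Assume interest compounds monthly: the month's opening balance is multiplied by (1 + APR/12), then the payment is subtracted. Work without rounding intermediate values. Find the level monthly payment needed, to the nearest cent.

Monthly rate r = 23.7%/12 = 1.975% = 0.01975.
Level-payment amortization: P = B₀·r / (1 − (1+r)^(−n)) = 13300.00·0.01975 / (1 − 1.01975^(−12)).
Denominator 1 − (1+r)^(−12) = 0.209184028.
P = 262.675 / 0.209184028 ≈ 1255.71.

$1,255.71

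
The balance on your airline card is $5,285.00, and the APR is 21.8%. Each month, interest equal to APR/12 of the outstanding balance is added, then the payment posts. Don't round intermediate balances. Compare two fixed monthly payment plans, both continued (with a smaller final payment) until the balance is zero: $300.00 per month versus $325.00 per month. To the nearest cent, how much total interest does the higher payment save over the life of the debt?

Monthly rate r = 21.8%/12 = 1.81667% = 0.0181667.
At $300.00/mo: n = ⌈−ln(1 − rB₀/P)/ln(1+r)⌉ = 22 payments (last $127.96); total interest = total paid − $5,285.00 = $1,142.96.
At $325.00/mo: 20 payments (last $146.61); total interest $1,036.61.
Interest saved = $1,142.96 − $1,036.61 = $106.35.

$106.35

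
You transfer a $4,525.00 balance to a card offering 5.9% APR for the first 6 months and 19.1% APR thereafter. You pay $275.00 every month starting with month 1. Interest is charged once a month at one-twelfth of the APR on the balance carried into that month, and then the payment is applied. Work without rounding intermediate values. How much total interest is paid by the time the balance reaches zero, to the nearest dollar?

$434

Promo months 1–6 at r₀ = 5.9%/12 = 0.00491667; months 7+ at r₁ = 19.1%/12 = 0.0159167.
After month 6: iterate B ← B·(1+r₀) − $275.00 for 6 months → $2,989.72.
Then at r₁ with $275.00/mo: n₂ = −ln(1 − r₁·B/P)/ln(1+r₁) ≈ 12.03 → 13 more payments.
Total paid = 18·$275.00 + $8.86 = $4,958.86; interest = $4,958.86 − $4,525.00 = $433.86.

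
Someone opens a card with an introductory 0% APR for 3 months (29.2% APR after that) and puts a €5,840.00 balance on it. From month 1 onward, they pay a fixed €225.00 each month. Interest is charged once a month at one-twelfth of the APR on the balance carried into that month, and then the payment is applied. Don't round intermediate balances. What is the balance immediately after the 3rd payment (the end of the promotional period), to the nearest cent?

Promo months 1–3 at r₀ = 0%/12 = 0; months 4+ at r₁ = 29.2%/12 = 0.0243333.
After month 3 (no interest yet): B = €5,840.00 − 3·€225.00 = €5,165.00.

€5,165.00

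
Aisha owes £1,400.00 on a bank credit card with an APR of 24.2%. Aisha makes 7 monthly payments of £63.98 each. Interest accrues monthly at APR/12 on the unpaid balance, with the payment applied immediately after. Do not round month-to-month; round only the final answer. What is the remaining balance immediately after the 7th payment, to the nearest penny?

£1,134.12

Monthly rate r = 24.2%/12 = 2.01667% = 0.0201667.
Each month: B ← B·(1+r) − £63.98.
Month 1: interest £28.23; balance after payment £1,364.25.
Month 2: interest £27.51; balance after payment £1,327.79.
Month 3: interest £26.78; balance after payment £1,290.58.
Month 4: interest £26.03; balance after payment £1,252.63.
Month 5: interest £25.26; balance after payment £1,213.91.
Month 6: interest £24.48; balance after payment £1,174.41.
Month 7: interest £23.68; balance after payment £1,134.12.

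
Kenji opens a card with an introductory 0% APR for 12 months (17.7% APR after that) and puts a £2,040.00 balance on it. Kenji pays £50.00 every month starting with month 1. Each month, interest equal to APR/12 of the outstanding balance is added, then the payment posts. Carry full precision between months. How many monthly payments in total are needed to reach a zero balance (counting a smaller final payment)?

Promo months 1–12 at r₀ = 0%/12 = 0; months 13+ at r₁ = 17.7%/12 = 0.01475.
After month 12 (no interest yet): B = £2,040.00 − 12·£50.00 = £1,440.00.
Then at r₁ with £50.00/mo: n₂ = −ln(1 − r₁·B/P)/ln(1+r₁) ≈ 37.77 → 38 more payments.

50 months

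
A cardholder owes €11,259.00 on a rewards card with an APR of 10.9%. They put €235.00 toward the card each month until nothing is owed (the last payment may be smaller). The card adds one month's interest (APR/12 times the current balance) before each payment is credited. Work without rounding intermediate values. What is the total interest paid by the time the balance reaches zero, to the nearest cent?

Monthly rate r = 10.9%/12 = 0.908333% = 0.00908333.
Payoff takes n = ⌈−ln(1 − rB₀/P)/ln(1+r)⌉ = ⌈63.177⌉ = 64 payments; the last is €41.64.
Total paid = 63·€235.00 + €41.64 = €14,846.64.
Total interest = total paid − principal = €14,846.64 − €11,259.00 = €3,587.64.

€3,587.64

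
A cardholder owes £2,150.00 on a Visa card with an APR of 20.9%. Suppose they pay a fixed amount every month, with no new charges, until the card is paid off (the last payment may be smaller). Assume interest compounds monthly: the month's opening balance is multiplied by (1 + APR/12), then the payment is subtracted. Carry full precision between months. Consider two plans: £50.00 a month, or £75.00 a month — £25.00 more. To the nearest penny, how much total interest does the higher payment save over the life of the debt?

£997.31

Monthly rate r = 20.9%/12 = 1.74167% = 0.0174167.
At £50.00/mo: n = ⌈−ln(1 − rB₀/P)/ln(1+r)⌉ = 81 payments (last £1.84); total interest = total paid − £2,150.00 = £1,851.84.
At £75.00/mo: 41 payments (last £4.53); total interest £854.53.
Interest saved = £1,851.84 − £854.53 = £997.31.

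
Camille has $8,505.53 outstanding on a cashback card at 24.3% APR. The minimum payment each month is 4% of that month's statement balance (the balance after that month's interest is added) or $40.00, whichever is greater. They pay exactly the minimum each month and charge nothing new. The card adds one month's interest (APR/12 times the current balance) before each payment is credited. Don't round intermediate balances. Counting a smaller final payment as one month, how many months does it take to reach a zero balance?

139 months

Monthly rate r = 24.3%/12 = 2.025% = 0.02025.
While 4% of the post-interest balance exceeds $40.00, each month B ← (B·(1+r))·(1 − 0.04), i.e. B shrinks by the factor (1+r)·0.96 = 0.97944.
This holds for months 1–105. Entering month 106 the balance is $960.23; 4% of the post-interest balance is now below $40.00, so the flat $40.00 minimum applies from here.
From month 106 a fixed $40.00 at rate r clears $960.23 in 34 more payments. Total: 105 + 34 = 139 months.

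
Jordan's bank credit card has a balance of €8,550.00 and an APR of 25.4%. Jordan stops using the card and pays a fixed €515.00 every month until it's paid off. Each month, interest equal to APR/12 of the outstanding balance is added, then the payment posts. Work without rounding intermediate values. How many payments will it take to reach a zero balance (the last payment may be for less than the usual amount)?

Monthly rate r = 25.4%/12 = 2.11667% = 0.0211667.
Recurrence: B ← B·(1+r) − €515.00.
Month 1: interest €180.97; balance after payment €8,215.98.
Month 2: interest €173.90; balance after payment €7,874.88.
Closed form: n = −ln(1 − rB₀/P)/ln(1+r) = −ln(0.64859)/ln(1.02117) ≈ 20.670, so the balance reaches zero during payment 21.

21 payments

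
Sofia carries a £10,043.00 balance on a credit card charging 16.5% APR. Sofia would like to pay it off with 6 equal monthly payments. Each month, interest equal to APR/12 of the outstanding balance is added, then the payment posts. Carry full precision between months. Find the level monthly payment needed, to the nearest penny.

£1,755.30

Monthly rate r = 16.5%/12 = 1.375% = 0.01375.
Level-payment amortization: P = B₀·r / (1 − (1+r)^(−n)) = 10043.00·0.01375 / (1 − 1.01375^(−6)).
Denominator 1 − (1+r)^(−6) = 0.0786708826.
P = 138.091 / 0.0786708826 ≈ 1755.30.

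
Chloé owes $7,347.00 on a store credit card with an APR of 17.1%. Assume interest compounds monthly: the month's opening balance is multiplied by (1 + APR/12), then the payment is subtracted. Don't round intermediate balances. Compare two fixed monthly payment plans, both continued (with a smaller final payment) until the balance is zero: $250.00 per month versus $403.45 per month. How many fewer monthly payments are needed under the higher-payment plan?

17 fewer payments

Monthly rate r = 17.1%/12 = 1.425% = 0.01425.
At $250.00/mo: n = ⌈−ln(1 − rB₀/P)/ln(1+r)⌉ = 39 payments (last $87.79); total interest = total paid − $7,347.00 = $2,240.79.
At $403.45/mo: 22 payments (last $94.32); total interest $1,219.77.
Payments saved = 39 − 22 = 17.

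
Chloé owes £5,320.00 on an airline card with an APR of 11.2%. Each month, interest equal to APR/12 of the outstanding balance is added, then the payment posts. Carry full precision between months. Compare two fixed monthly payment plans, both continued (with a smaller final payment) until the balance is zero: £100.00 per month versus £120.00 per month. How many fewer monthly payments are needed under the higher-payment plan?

16 fewer payments

Monthly rate r = 11.2%/12 = 0.933333% = 0.00933333.
At £100.00/mo: n = ⌈−ln(1 − rB₀/P)/ln(1+r)⌉ = 74 payments (last £86.86); total interest = total paid − £5,320.00 = £2,066.86.
At £120.00/mo: 58 payments (last £58.57); total interest £1,578.57.
Payments saved = 74 − 58 = 16.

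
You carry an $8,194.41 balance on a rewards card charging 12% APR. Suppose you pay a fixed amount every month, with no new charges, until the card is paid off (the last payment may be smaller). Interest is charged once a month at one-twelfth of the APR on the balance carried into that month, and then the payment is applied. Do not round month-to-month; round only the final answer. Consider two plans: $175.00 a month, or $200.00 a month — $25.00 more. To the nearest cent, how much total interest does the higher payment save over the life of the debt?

$512.31

Monthly rate r = 12%/12 = 1% = 0.01.
At $175.00/mo: n = ⌈−ln(1 − rB₀/P)/ln(1+r)⌉ = 64 payments (last $83.14); total interest = total paid − $8,194.41 = $2,913.73.
At $200.00/mo: 53 payments (last $195.83); total interest $2,401.42.
Interest saved = $2,913.73 − $2,401.42 = $512.31.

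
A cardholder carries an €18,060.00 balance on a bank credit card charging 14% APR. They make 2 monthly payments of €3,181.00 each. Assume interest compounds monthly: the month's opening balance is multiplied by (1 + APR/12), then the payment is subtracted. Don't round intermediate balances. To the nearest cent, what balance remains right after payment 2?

€12,084.75

Monthly rate r = 14%/12 = 1.16667% = 0.0116667.
Each month: B ← B·(1+r) − €3,181.00.
Month 1: interest €210.70; balance after payment €15,089.70.
Month 2: interest €176.05; balance after payment €12,084.75.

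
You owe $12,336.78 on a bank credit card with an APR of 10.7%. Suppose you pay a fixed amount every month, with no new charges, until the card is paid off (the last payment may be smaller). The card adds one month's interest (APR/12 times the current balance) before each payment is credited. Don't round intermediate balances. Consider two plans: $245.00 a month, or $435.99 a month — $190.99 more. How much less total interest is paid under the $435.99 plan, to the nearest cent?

$2,168.50

Monthly rate r = 10.7%/12 = 0.891667% = 0.00891667.
At $245.00/mo: n = ⌈−ln(1 − rB₀/P)/ln(1+r)⌉ = 68 payments (last $34.25); total interest = total paid − $12,336.78 = $4,112.47.
At $435.99/mo: 33 payments (last $329.07); total interest $1,943.97.
Interest saved = $4,112.47 − $1,943.97 = $2,168.50.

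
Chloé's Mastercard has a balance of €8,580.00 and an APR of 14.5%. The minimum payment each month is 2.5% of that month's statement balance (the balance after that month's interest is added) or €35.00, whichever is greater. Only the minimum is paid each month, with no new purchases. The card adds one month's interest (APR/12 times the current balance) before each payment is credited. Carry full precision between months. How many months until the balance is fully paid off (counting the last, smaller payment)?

192 months

Monthly rate r = 14.5%/12 = 1.20833% = 0.0120833.
While 2.5% of the post-interest balance exceeds €35.00, each month B ← (B·(1+r))·(1 − 0.025), i.e. B shrinks by the factor (1+r)·0.975 = 0.98678.
This holds for months 1–138. Entering month 139 the balance is €1,367.63; 2.5% of the post-interest balance is now below €35.00, so the flat €35.00 minimum applies from here.
From month 139 a fixed €35.00 at rate r clears €1,367.63 in 54 more payments. Total: 138 + 54 = 192 months.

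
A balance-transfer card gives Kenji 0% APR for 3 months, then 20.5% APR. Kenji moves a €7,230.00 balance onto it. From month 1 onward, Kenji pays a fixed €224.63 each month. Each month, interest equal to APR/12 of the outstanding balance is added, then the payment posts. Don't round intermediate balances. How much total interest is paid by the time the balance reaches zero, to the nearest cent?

€2,599.00

Promo months 1–3 at r₀ = 0%/12 = 0; months 4+ at r₁ = 20.5%/12 = 0.0170833.
After month 3 (no interest yet): B = €7,230.00 − 3·€224.63 = €6,556.11.
Then at r₁ with €224.63/mo: n₂ = −ln(1 − r₁·B/P)/ln(1+r₁) ≈ 40.75 → 41 more payments.
Total paid = 43·€224.63 + €169.91 = €9,829.00; interest = €9,829.00 − €7,230.00 = €2,599.00.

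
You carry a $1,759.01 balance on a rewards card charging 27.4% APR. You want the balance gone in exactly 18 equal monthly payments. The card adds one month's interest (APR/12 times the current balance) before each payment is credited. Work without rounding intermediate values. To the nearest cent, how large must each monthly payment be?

$120.27

Monthly rate r = 27.4%/12 = 2.28333% = 0.0228333.
Level-payment amortization: P = B₀·r / (1 − (1+r)^(−n)) = 1759.01·0.0228333 / (1 − 1.02283^(−18)).
Denominator 1 − (1+r)^(−18) = 0.333941634.
P = 40.1641 / 0.333941634 ≈ 120.27.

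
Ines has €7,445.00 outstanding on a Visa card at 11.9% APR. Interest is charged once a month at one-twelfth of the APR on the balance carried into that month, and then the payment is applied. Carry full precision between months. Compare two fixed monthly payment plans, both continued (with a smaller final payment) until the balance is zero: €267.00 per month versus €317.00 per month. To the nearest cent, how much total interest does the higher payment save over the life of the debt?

€240.44

Monthly rate r = 11.9%/12 = 0.991667% = 0.00991667.
At €267.00/mo: n = ⌈−ln(1 − rB₀/P)/ln(1+r)⌉ = 33 payments (last €214.12); total interest = total paid − €7,445.00 = €1,313.12.
At €317.00/mo: 27 payments (last €275.68); total interest €1,072.68.
Interest saved = €1,313.12 − €1,072.68 = €240.44.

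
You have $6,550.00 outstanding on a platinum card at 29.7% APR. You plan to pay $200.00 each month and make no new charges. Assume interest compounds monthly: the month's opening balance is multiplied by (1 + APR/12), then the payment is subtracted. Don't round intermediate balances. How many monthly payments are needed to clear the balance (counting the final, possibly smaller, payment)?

Monthly rate r = 29.7%/12 = 2.475% = 0.02475.
Recurrence: B ← B·(1+r) − $200.00.
Month 1: interest $162.11; balance after payment $6,512.11.
Month 2: interest $161.17; balance after payment $6,473.29.
Closed form: n = −ln(1 − rB₀/P)/ln(1+r) = −ln(0.18944)/ln(1.02475) ≈ 68.049, so the balance reaches zero during payment 69.

69 months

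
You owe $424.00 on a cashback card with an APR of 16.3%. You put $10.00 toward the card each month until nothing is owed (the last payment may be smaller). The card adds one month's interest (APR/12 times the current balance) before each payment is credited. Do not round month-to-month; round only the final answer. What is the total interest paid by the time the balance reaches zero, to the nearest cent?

Monthly rate r = 16.3%/12 = 1.35833% = 0.0135833.
Payoff takes n = ⌈−ln(1 − rB₀/P)/ln(1+r)⌉ = ⌈63.584⌉ = 64 payments; the last is $5.85.
Total paid = 63·$10.00 + $5.85 = $635.85.
Total interest = total paid − principal = $635.85 − $424.00 = $211.85.

$211.85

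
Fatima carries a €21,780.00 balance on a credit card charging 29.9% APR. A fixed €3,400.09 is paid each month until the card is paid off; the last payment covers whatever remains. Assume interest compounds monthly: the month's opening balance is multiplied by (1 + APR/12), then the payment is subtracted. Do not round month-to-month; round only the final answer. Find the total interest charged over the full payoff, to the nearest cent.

Monthly rate r = 29.9%/12 = 2.49167% = 0.0249167.
Payoff takes n = ⌈−ln(1 − rB₀/P)/ln(1+r)⌉ = ⌈7.065⌉ = 8 payments; the last is €224.83.
Total paid = 7·€3,400.09 + €224.83 = €24,025.46.
Total interest = total paid − principal = €24,025.46 − €21,780.00 = €2,245.46.

€2,245.46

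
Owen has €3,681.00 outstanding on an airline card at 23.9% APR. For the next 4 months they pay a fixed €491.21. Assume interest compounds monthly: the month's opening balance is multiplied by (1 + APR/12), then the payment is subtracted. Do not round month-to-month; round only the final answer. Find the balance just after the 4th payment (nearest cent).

Monthly rate r = 23.9%/12 = 1.99167% = 0.0199167.
Each month: B ← B·(1+r) − €491.21.
Month 1: interest €73.31; balance after payment €3,263.10.
Month 2: interest €64.99; balance after payment €2,836.88.
Month 3: interest €56.50; balance after payment €2,402.17.
Month 4: interest €47.84; balance after payment €1,958.81.

€1,958.81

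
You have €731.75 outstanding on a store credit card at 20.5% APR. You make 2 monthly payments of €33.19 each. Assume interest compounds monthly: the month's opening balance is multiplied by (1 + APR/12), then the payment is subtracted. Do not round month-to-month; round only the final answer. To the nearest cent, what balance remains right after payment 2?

€690.02

Monthly rate r = 20.5%/12 = 1.70833% = 0.0170833.
Each month: B ← B·(1+r) − €33.19.
Month 1: interest €12.50; balance after payment €711.06.
Month 2: interest €12.15; balance after payment €690.02.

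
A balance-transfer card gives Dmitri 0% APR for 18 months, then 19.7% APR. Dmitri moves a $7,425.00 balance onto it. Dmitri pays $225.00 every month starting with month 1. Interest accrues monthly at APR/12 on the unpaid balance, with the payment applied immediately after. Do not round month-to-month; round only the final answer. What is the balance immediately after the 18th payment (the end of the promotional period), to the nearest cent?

$3,375.00

Promo months 1–18 at r₀ = 0%/12 = 0; months 19+ at r₁ = 19.7%/12 = 0.0164167.
After month 18 (no interest yet): B = $7,425.00 − 18·$225.00 = $3,375.00.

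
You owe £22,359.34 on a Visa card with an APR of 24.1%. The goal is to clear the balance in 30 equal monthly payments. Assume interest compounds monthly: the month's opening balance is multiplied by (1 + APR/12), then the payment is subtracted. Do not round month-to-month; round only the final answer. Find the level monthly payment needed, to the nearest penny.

£999.49

Monthly rate r = 24.1%/12 = 2.00833% = 0.0200833.
Level-payment amortization: P = B₀·r / (1 − (1+r)^(−n)) = 22359.34·0.0200833 / (1 − 1.02008^(−30)).
Denominator 1 − (1+r)^(−30) = 0.449280514.
P = 449.05 / 0.449280514 ≈ 999.49.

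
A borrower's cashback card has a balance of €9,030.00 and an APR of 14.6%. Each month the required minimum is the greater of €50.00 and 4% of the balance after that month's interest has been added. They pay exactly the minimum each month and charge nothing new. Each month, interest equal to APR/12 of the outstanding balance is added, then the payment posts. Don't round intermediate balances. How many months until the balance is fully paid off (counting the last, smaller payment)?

Monthly rate r = 14.6%/12 = 1.21667% = 0.0121667.
While 4% of the post-interest balance exceeds €50.00, each month B ← (B·(1+r))·(1 − 0.04), i.e. B shrinks by the factor (1+r)·0.96 = 0.97168.
This holds for months 1–70. Entering month 71 the balance is €1,208.69; 4% of the post-interest balance is now below €50.00, so the flat €50.00 minimum applies from here.
From month 71 a fixed €50.00 at rate r clears €1,208.69 in 29 more payments. Total: 70 + 29 = 99 months.

99 months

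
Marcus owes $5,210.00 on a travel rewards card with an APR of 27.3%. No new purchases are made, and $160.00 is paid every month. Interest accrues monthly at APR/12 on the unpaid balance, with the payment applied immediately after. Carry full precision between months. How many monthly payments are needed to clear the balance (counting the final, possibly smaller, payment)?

61 months

Monthly rate r = 27.3%/12 = 2.275% = 0.02275.
Recurrence: B ← B·(1+r) − $160.00.
Month 1: interest $118.53; balance after payment $5,168.53.
Month 2: interest $117.58; balance after payment $5,126.11.
Closed form: n = −ln(1 − rB₀/P)/ln(1+r) = −ln(0.2592)/ln(1.02275) ≈ 60.019, so the balance reaches zero during payment 61.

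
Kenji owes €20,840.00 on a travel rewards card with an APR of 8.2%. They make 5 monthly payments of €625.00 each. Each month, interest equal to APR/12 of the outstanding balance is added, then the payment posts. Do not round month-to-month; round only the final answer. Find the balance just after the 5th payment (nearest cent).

€18,393.83

Monthly rate r = 8.2%/12 = 0.683333% = 0.00683333.
Each month: B ← B·(1+r) − €625.00.
Month 1: interest €142.41; balance after payment €20,357.41.
Month 2: interest €139.11; balance after payment €19,871.52.
Month 3: interest €135.79; balance after payment €19,382.30.
Month 4: interest €132.45; balance after payment €18,889.75.
Month 5: interest €129.08; balance after payment €18,393.83.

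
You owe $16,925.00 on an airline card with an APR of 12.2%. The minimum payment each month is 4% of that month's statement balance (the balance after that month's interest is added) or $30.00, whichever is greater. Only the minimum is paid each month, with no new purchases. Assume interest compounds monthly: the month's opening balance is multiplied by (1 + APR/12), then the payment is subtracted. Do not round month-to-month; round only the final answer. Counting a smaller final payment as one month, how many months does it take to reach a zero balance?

Monthly rate r = 12.2%/12 = 1.01667% = 0.0101667.
While 4% of the post-interest balance exceeds $30.00, each month B ← (B·(1+r))·(1 − 0.04), i.e. B shrinks by the factor (1+r)·0.96 = 0.96976.
This holds for months 1–102. Entering month 103 the balance is $738.39; 4% of the post-interest balance is now below $30.00, so the flat $30.00 minimum applies from here.
From month 103 a fixed $30.00 at rate r clears $738.39 in 29 more payments. Total: 102 + 29 = 131 months.

131 months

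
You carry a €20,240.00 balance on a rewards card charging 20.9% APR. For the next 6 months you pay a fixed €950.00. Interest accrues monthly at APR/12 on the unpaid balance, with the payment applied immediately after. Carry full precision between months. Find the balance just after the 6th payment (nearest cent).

€16,495.31

Monthly rate r = 20.9%/12 = 1.74167% = 0.0174167.
Each month: B ← B·(1+r) − €950.00.
Month 1: interest €352.51; balance after payment €19,642.51.
Month 2: interest €342.11; balance after payment €19,034.62.
Month 3: interest €331.52; balance after payment €18,416.14.
Month 4: interest €320.75; balance after payment €17,786.89.
Month 5: interest €309.79; balance after payment €17,146.68.
Month 6: interest €298.64; balance after payment €16,495.31.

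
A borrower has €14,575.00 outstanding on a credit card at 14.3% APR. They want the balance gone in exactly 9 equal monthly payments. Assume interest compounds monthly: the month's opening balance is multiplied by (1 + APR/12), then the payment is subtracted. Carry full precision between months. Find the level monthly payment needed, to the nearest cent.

Monthly rate r = 14.3%/12 = 1.19167% = 0.0119167.
Level-payment amortization: P = B₀·r / (1 − (1+r)^(−n)) = 14575.00·0.0119167 / (1 − 1.01192^(−9)).
Denominator 1 − (1+r)^(−9) = 0.101129227.
P = 173.685 / 0.101129227 ≈ 1717.46.

€1,717.46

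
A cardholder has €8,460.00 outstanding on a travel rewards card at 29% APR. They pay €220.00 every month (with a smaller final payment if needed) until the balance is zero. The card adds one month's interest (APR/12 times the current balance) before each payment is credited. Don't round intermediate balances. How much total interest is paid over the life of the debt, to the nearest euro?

Monthly rate r = 29%/12 = 2.41667% = 0.0241667.
Payoff takes n = ⌈−ln(1 − rB₀/P)/ln(1+r)⌉ = ⌈110.957⌉ = 111 payments; the last is €210.60.
Total paid = 110·€220.00 + €210.60 = €24,410.60.
Total interest = total paid − principal = €24,410.60 − €8,460.00 = €15,950.60.

€15,951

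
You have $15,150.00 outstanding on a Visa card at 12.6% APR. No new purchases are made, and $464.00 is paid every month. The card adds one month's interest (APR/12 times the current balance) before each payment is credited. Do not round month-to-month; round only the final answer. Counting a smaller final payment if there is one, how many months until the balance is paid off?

41 payments

Monthly rate r = 12.6%/12 = 1.05% = 0.0105.
Recurrence: B ← B·(1+r) − $464.00.
Month 1: interest $159.07; balance after payment $14,845.08.
Month 2: interest $155.87; balance after payment $14,536.95.
Closed form: n = −ln(1 − rB₀/P)/ln(1+r) = −ln(0.65717)/ln(1.0105) ≈ 40.192, so the balance reaches zero during payment 41.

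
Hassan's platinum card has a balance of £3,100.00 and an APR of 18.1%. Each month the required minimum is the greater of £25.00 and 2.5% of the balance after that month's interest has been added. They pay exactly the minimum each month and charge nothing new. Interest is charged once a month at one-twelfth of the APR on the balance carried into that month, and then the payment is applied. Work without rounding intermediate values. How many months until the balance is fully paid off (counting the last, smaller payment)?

172 months

Monthly rate r = 18.1%/12 = 1.50833% = 0.0150833.
While 2.5% of the post-interest balance exceeds £25.00, each month B ← (B·(1+r))·(1 − 0.025), i.e. B shrinks by the factor (1+r)·0.975 = 0.98971.
This holds for months 1–111. Entering month 112 the balance is £983.02; 2.5% of the post-interest balance is now below £25.00, so the flat £25.00 minimum applies from here.
From month 112 a fixed £25.00 at rate r clears £983.02 in 61 more payments. Total: 111 + 61 = 172 months.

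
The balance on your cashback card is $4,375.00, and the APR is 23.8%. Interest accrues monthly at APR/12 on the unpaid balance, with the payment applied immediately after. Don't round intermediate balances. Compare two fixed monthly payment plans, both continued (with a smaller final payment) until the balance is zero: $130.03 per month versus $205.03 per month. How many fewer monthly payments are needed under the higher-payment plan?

28 fewer payments

Monthly rate r = 23.8%/12 = 1.98333% = 0.0198333.
At $130.03/mo: n = ⌈−ln(1 − rB₀/P)/ln(1+r)⌉ = 57 payments (last $5.08); total interest = total paid − $4,375.00 = $2,911.76.
At $205.03/mo: 29 payments (last $4.00); total interest $1,369.84.
Payments saved = 57 − 29 = 28.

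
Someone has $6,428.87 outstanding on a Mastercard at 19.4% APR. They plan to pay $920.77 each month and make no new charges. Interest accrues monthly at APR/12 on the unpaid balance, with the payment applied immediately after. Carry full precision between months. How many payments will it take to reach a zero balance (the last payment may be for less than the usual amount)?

8 payments

Monthly rate r = 19.4%/12 = 1.61667% = 0.0161667.
Recurrence: B ← B·(1+r) − $920.77.
Month 1: interest $103.93; balance after payment $5,612.03.
Month 2: interest $90.73; balance after payment $4,781.99.
Closed form: n = −ln(1 − rB₀/P)/ln(1+r) = −ln(0.88712)/ln(1.01617) ≈ 7.468, so the balance reaches zero during payment 8.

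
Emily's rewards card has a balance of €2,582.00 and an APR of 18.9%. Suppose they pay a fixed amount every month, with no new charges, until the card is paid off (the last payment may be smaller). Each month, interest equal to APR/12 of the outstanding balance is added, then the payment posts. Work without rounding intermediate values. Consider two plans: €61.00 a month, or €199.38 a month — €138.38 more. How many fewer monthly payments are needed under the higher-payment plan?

Monthly rate r = 18.9%/12 = 1.575% = 0.01575.
At €61.00/mo: n = ⌈−ln(1 − rB₀/P)/ln(1+r)⌉ = 71 payments (last €18.43); total interest = total paid − €2,582.00 = €1,706.43.
At €199.38/mo: 15 payments (last €119.41); total interest €328.73.
Payments saved = 71 − 15 = 56.

56 fewer payments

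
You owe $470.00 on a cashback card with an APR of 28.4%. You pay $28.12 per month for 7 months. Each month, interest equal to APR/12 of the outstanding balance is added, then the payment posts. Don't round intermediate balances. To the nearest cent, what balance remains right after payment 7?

Monthly rate r = 28.4%/12 = 2.36667% = 0.0236667.
Each month: B ← B·(1+r) − $28.12.
Month 1: interest $11.12; balance after payment $453.00.
Month 2: interest $10.72; balance after payment $435.60.
Month 3: interest $10.31; balance after payment $417.79.
Month 4: interest $9.89; balance after payment $399.56.
Month 5: interest $9.46; balance after payment $380.90.
Month 6: interest $9.01; balance after payment $361.79.
Month 7: interest $8.56; balance after payment $342.23.

$342.23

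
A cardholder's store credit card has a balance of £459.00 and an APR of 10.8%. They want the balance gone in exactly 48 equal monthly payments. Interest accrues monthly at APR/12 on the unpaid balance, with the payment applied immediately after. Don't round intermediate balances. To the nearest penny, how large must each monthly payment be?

£11.82

Monthly rate r = 10.8%/12 = 0.9% = 0.009.
Level-payment amortization: P = B₀·r / (1 − (1+r)^(−n)) = 459.00·0.009 / (1 − 1.009^(−48)).
Denominator 1 − (1+r)^(−48) = 0.349534869.
P = 4.131 / 0.349534869 ≈ 11.82.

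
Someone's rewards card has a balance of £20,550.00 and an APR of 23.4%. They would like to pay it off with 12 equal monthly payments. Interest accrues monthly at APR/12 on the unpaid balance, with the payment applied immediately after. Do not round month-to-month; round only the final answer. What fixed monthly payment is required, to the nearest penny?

£1,937.24

Monthly rate r = 23.4%/12 = 1.95% = 0.0195.
Level-payment amortization: P = B₀·r / (1 − (1+r)^(−n)) = 20550.00·0.0195 / (1 − 1.0195^(−12)).
Denominator 1 − (1+r)^(−12) = 0.206853817.
P = 400.725 / 0.206853817 ≈ 1937.24.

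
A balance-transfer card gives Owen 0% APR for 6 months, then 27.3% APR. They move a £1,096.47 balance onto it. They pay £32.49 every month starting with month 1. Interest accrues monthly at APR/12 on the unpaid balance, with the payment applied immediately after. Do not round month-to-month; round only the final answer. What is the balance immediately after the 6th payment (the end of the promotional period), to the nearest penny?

Promo months 1–6 at r₀ = 0%/12 = 0; months 7+ at r₁ = 27.3%/12 = 0.02275.
After month 6 (no interest yet): B = £1,096.47 − 6·£32.49 = £901.53.

£901.53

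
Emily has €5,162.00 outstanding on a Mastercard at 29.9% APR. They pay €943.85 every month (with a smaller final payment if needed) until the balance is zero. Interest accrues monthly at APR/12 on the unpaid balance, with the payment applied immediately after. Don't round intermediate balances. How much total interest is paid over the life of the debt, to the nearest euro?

€457

Monthly rate r = 29.9%/12 = 2.49167% = 0.0249167.
Payoff takes n = ⌈−ln(1 − rB₀/P)/ln(1+r)⌉ = ⌈5.952⌉ = 6 payments; the last is €899.46.
Total paid = 5·€943.85 + €899.46 = €5,618.71.
Total interest = total paid − principal = €5,618.71 − €5,162.00 = €456.71.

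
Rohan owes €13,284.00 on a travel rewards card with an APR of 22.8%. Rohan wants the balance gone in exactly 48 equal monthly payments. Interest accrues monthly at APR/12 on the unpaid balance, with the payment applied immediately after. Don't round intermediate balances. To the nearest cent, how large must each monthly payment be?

€424.32

Monthly rate r = 22.8%/12 = 1.9% = 0.019.
Level-payment amortization: P = B₀·r / (1 − (1+r)^(−n)) = 13284.00·0.019 / (1 − 1.019^(−48)).
Denominator 1 − (1+r)^(−48) = 0.59482824.
P = 252.396 / 0.59482824 ≈ 424.32.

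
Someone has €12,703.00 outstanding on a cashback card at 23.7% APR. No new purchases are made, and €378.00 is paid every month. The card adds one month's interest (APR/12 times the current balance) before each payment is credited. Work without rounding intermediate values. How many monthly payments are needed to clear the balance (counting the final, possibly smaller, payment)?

Monthly rate r = 23.7%/12 = 1.975% = 0.01975.
Recurrence: B ← B·(1+r) − €378.00.
Month 1: interest €250.88; balance after payment €12,575.88.
Month 2: interest €248.37; balance after payment €12,446.26.
Closed form: n = −ln(1 − rB₀/P)/ln(1+r) = −ln(0.33629)/ln(1.01975) ≈ 55.723, so the balance reaches zero during payment 56.

56 months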